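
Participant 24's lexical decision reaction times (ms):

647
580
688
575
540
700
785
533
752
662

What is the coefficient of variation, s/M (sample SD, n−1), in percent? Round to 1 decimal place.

n = 10, Σ = 6462, M = 646.2000
Σ(x−M)² = 68895.600; s = √(68895.600/9) = 87.4932
CV = 87.4932 / 646.2000 = 0.13540 = 13.540%

13.5%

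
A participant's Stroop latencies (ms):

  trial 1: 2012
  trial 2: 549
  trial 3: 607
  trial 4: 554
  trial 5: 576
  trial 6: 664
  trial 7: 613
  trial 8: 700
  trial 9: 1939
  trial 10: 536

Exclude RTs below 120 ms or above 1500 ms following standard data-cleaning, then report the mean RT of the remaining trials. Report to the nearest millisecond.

Excluded: 1939, 2012
Retained (n=8): Σ = 4799
Mean = 4799/8 = 599.8750

600 ms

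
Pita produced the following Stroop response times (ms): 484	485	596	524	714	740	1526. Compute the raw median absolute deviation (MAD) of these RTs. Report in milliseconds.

112 ms

Sorted: 484, 485, 524, 596, 714, 740, 1526 → median = 596
|x − 596|: 112, 111, 0, 72, 118, 144, 930
Sorted deviations: 0, 72, 111, 112, 118, 144, 930 → MAD = 112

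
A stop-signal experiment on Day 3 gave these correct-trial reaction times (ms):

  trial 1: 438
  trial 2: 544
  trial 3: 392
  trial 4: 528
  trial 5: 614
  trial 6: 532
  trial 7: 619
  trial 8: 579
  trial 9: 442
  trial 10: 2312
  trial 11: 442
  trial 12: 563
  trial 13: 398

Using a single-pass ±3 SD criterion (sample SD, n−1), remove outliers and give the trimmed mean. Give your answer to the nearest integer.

508 ms

n = 13, ΣRT = 8403, M = 646.385
Σ(x−M)² = 3078525.08; s = √(3078525.08/12) = 506.501
Cutoffs: 646.385 ± 3·506.501 → [-873.1, 2165.9]
Outside: 2312 → excluded.
Retained (n=12): Σ = 6091, mean = 6091/12 = 507.583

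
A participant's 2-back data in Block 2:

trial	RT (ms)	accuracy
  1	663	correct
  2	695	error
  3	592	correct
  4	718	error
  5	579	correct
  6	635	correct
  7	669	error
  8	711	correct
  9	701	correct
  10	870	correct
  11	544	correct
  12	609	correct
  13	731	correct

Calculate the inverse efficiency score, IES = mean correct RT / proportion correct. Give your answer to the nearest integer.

863 ms

Correct trials (n=10): 663, 592, 579, 635, 711, 701, 870, 544, 609, 731
Mean correct RT = 6635/10 = 663.5000 ms
Proportion correct = 10/13
IES = 663.5000 / (10/13) = 862.550 ms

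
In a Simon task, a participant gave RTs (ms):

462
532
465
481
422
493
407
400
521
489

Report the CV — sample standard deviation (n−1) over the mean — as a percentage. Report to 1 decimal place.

9.7%

n = 10, Σ = 4672, M = 467.2000
Σ(x−M)² = 18639.600; s = √(18639.600/9) = 45.5090
CV = 45.5090 / 467.2000 = 0.09741 = 9.741%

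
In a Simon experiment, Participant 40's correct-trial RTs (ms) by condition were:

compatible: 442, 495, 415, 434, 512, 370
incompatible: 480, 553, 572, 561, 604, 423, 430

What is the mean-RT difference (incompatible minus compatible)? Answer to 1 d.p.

72.9 ms

M(compatible) = 2668/6 = 444.667
M(incompatible) = 3623/7 = 517.571
Difference = 517.571 − 444.667 = 72.905 ms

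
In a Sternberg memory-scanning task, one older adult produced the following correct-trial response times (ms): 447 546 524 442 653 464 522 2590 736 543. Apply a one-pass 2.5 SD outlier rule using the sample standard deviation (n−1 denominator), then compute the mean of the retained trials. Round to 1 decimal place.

541.9 ms

n = 10, ΣRT = 7467, M = 746.700
Σ(x−M)² = 3851090.10; s = √(3851090.10/9) = 654.140
Cutoffs: 746.700 ± 2.5·654.140 → [-888.6, 2382.0]
Outside: 2590 → excluded.
Retained (n=9): Σ = 4877, mean = 4877/9 = 541.889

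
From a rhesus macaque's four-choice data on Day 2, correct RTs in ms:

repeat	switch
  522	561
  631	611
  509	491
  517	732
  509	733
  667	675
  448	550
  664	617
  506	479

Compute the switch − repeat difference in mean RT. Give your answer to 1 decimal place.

M(repeat) = 4973/9 = 552.556
M(switch) = 5449/9 = 605.444
Difference = 605.444 − 552.556 = 52.889 ms

52.9 ms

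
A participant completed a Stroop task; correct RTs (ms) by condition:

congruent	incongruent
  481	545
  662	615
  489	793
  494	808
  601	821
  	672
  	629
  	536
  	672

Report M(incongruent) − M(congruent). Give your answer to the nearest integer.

131 ms

M(congruent) = 2727/5 = 545.400
M(incongruent) = 6091/9 = 676.778
Difference = 676.778 − 545.400 = 131.378 ms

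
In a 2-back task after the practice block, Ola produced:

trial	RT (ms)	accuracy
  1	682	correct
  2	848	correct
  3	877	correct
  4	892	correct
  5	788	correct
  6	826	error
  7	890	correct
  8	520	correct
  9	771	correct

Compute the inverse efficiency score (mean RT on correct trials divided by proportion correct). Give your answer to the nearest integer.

881 ms

Correct trials (n=8): 682, 848, 877, 892, 788, 890, 520, 771
Mean correct RT = 6268/8 = 783.5000 ms
Proportion correct = 8/9
IES = 783.5000 / (8/9) = 881.438 ms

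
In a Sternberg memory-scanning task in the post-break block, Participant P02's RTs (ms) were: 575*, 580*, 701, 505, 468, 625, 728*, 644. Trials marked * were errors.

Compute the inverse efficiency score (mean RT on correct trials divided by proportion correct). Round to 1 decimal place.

Correct trials (n=5): 701, 505, 468, 625, 644
Mean correct RT = 2943/5 = 588.6000 ms
Proportion correct = 5/8
IES = 588.6000 / (5/8) = 941.760 ms

941.8 ms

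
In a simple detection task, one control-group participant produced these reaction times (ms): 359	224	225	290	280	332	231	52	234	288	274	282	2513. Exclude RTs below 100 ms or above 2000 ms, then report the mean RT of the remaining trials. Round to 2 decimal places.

Excluded: 52, 2513
Retained (n=11): Σ = 3019
Mean = 3019/11 = 274.4545

274.45 ms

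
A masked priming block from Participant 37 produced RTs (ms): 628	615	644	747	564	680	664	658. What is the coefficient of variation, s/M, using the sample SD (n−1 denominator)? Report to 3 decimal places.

n = 8, Σ = 5200, M = 650.0000
Σ(x−M)² = 19710.000; s = √(19710.000/7) = 53.0633
CV = 53.0633 / 650.0000 = 0.08164

0.082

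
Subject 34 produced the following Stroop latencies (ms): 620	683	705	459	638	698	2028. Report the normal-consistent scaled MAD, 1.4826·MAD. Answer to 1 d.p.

Sorted: 459, 620, 638, 683, 698, 705, 2028 → median = 683
|x − 683| sorted: 0, 15, 22, 45, 63, 224, 1345 → MAD = 45
Robust SD ≈ 1.4826 × 45 = 66.717

66.7 ms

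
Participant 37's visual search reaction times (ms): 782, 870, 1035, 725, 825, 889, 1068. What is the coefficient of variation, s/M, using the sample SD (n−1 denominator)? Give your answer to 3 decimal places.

0.143

n = 7, Σ = 6194, M = 884.8571
Σ(x−M)² = 96038.857; s = √(96038.857/6) = 126.5167
CV = 126.5167 / 884.8571 = 0.14298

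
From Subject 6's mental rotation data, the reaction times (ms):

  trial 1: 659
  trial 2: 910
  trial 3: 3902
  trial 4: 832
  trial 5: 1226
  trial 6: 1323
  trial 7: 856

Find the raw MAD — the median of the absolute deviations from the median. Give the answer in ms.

251 ms

Sorted: 659, 832, 856, 910, 1226, 1323, 3902 → median = 910
|x − 910|: 251, 0, 2992, 78, 316, 413, 54
Sorted deviations: 0, 54, 78, 251, 316, 413, 2992 → MAD = 251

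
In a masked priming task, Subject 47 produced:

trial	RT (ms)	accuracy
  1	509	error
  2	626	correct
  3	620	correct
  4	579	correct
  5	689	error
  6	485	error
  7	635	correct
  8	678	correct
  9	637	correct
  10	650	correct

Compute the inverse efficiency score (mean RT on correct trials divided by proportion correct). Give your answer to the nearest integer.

Correct trials (n=7): 626, 620, 579, 635, 678, 637, 650
Mean correct RT = 4425/7 = 632.1429 ms
Proportion correct = 7/10
IES = 632.1429 / (7/10) = 903.061 ms

903 ms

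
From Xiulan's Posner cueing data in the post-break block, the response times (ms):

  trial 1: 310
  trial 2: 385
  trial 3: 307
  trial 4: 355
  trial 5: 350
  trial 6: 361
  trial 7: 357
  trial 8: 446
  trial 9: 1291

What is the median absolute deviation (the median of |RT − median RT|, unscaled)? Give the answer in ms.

Sorted: 307, 310, 350, 355, 357, 361, 385, 446, 1291 → median = 357
|x − 357|: 47, 28, 50, 2, 7, 4, 0, 89, 934
Sorted deviations: 0, 2, 4, 7, 28, 47, 50, 89, 934 → MAD = 28

28 ms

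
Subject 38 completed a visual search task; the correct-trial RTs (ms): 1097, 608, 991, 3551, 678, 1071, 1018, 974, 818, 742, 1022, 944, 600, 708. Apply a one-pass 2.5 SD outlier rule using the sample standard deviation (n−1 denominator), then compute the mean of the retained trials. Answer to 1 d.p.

n = 14, ΣRT = 14822, M = 1058.714
Σ(x−M)² = 7080788.86; s = √(7080788.86/13) = 738.022
Cutoffs: 1058.714 ± 2.5·738.022 → [-786.3, 2903.8]
Outside: 3551 → excluded.
Retained (n=13): Σ = 11271, mean = 11271/13 = 867.000

867.0 ms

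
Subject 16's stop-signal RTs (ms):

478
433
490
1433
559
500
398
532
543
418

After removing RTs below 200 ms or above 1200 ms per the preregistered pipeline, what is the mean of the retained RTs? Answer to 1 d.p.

483.4 ms

Excluded: 1433
Retained (n=9): Σ = 4351
Mean = 4351/9 = 483.4444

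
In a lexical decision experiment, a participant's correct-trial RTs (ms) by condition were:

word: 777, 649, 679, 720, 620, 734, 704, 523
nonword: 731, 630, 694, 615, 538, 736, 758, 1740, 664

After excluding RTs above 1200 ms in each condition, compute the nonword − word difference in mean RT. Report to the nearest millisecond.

-5 ms

nonword: exclude 1740
M(word) = 5406/8 = 675.750
M(nonword) = 5366/8 = 670.750
Difference = 670.750 − 675.750 = -5.000 ms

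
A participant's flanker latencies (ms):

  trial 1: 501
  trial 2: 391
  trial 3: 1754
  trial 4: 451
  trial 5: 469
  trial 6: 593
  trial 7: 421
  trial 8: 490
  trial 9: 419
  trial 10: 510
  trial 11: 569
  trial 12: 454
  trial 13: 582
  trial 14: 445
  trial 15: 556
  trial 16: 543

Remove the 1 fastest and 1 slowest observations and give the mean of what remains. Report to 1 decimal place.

Sorted: 391, 419, 421, 445, 451, 454, 469, 490, 501, 510, 543, 556, 569, 582, 593, 1754
Drop lowest 1 (391) and highest 1 (1754)
Remaining (n=14): Σ = 7003, mean = 7003/14 = 500.214

500.2 ms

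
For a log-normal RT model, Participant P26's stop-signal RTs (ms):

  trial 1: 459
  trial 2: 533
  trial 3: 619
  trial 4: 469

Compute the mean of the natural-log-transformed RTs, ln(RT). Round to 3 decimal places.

ln(RT): 6.1291, 6.2785, 6.4281, 6.1506
Σ ln(RT) = 24.9863
Mean = 24.9863/4 = 6.24657

6.247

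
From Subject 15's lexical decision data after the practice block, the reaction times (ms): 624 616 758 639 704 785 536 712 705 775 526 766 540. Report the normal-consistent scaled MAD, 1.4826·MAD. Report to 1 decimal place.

Sorted: 526, 536, 540, 616, 624, 639, 704, 705, 712, 758, 766, 775, 785 → median = 704
|x − 704| sorted: 0, 1, 8, 54, 62, 65, 71, 80, 81, 88, 164, 168, 178 → MAD = 71
Robust SD ≈ 1.4826 × 71 = 105.265

105.3 ms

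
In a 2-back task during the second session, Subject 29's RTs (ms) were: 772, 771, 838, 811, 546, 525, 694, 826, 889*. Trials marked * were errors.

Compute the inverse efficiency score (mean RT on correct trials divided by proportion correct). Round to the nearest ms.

813 ms

Correct trials (n=8): 772, 771, 838, 811, 546, 525, 694, 826
Mean correct RT = 5783/8 = 722.8750 ms
Proportion correct = 8/9
IES = 722.8750 / (8/9) = 813.234 ms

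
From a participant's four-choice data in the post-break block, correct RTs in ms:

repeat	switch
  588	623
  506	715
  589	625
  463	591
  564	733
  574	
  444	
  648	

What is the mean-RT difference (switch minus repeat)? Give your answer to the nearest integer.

110 ms

M(repeat) = 4376/8 = 547.000
M(switch) = 3287/5 = 657.400
Difference = 657.400 − 547.000 = 110.400 ms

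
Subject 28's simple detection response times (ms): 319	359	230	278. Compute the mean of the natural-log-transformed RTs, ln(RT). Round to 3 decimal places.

ln(RT): 5.7652, 5.8833, 5.4381, 5.6276
Σ ln(RT) = 22.7142
Mean = 22.7142/4 = 5.67855

5.679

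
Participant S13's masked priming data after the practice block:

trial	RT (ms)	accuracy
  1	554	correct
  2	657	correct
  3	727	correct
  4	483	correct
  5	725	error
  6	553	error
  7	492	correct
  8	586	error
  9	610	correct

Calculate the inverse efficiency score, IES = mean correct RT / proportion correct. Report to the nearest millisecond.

881 ms

Correct trials (n=6): 554, 657, 727, 483, 492, 610
Mean correct RT = 3523/6 = 587.1667 ms
Proportion correct = 6/9
IES = 587.1667 / (6/9) = 880.750 ms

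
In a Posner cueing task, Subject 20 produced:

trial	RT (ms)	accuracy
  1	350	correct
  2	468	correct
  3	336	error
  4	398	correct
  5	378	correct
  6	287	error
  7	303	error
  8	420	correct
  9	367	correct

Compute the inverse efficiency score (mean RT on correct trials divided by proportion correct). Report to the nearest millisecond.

Correct trials (n=6): 350, 468, 398, 378, 420, 367
Mean correct RT = 2381/6 = 396.8333 ms
Proportion correct = 6/9
IES = 396.8333 / (6/9) = 595.250 ms

595 ms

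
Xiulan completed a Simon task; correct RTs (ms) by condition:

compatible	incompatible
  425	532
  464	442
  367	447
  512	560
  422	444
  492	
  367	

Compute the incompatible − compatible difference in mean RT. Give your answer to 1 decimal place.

M(compatible) = 3049/7 = 435.571
M(incompatible) = 2425/5 = 485.000
Difference = 485.000 − 435.571 = 49.429 ms

49.4 ms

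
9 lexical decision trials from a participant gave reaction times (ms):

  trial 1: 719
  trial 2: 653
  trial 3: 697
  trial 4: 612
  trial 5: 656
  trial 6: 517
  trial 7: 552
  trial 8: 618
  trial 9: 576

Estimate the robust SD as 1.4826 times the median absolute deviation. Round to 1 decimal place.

Sorted: 517, 552, 576, 612, 618, 653, 656, 697, 719 → median = 618
|x − 618| sorted: 0, 6, 35, 38, 42, 66, 79, 101, 101 → MAD = 42
Robust SD ≈ 1.4826 × 42 = 62.269

62.3 ms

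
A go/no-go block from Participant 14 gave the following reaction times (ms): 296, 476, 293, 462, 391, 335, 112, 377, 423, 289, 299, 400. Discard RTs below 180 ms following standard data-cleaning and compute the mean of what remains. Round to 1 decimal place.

367.4 ms

Excluded: 112
Retained (n=11): Σ = 4041
Mean = 4041/11 = 367.3636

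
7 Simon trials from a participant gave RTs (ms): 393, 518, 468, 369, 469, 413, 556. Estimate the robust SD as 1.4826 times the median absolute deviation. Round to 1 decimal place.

81.5 ms

Sorted: 369, 393, 413, 468, 469, 518, 556 → median = 468
|x − 468| sorted: 0, 1, 50, 55, 75, 88, 99 → MAD = 55
Robust SD ≈ 1.4826 × 55 = 81.543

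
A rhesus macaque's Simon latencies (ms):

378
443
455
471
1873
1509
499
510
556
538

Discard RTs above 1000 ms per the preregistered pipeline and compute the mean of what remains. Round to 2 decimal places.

481.25 ms

Excluded: 1509, 1873
Retained (n=8): Σ = 3850
Mean = 3850/8 = 481.2500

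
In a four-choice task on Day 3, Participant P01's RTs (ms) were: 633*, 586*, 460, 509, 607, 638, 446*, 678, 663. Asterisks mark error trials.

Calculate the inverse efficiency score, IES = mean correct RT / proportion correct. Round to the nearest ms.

Correct trials (n=6): 460, 509, 607, 638, 678, 663
Mean correct RT = 3555/6 = 592.5000 ms
Proportion correct = 6/9
IES = 592.5000 / (6/9) = 888.750 ms

889 ms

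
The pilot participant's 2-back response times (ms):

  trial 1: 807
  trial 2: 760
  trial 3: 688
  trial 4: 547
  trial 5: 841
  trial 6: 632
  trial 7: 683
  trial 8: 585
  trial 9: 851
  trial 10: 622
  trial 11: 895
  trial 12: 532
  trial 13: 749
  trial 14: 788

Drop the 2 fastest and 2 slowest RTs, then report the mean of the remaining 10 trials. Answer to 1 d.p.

Sorted: 532, 547, 585, 622, 632, 683, 688, 749, 760, 788, 807, 841, 851, 895
Drop lowest 2 (532, 547) and highest 2 (851, 895)
Remaining (n=10): Σ = 7155, mean = 7155/10 = 715.500

715.5 ms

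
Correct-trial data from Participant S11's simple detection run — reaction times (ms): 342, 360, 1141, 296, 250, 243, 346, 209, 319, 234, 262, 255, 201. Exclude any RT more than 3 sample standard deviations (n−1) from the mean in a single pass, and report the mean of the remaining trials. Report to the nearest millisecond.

276 ms

n = 13, ΣRT = 4458, M = 342.923
Σ(x−M)² = 722842.92; s = √(722842.92/12) = 245.432
Cutoffs: 342.923 ± 3·245.432 → [-393.4, 1079.2]
Outside: 1141 → excluded.
Retained (n=12): Σ = 3317, mean = 3317/12 = 276.417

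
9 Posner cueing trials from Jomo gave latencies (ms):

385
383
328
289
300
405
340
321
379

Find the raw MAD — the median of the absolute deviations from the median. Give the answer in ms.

40 ms

Sorted: 289, 300, 321, 328, 340, 379, 383, 385, 405 → median = 340
|x − 340|: 45, 43, 12, 51, 40, 65, 0, 19, 39
Sorted deviations: 0, 12, 19, 39, 40, 43, 45, 51, 65 → MAD = 40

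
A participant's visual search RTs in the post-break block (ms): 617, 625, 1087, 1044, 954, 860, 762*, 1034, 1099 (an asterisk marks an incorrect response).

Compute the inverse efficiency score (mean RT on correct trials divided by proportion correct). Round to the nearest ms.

Correct trials (n=8): 617, 625, 1087, 1044, 954, 860, 1034, 1099
Mean correct RT = 7320/8 = 915.0000 ms
Proportion correct = 8/9
IES = 915.0000 / (8/9) = 1029.375 ms

1029 ms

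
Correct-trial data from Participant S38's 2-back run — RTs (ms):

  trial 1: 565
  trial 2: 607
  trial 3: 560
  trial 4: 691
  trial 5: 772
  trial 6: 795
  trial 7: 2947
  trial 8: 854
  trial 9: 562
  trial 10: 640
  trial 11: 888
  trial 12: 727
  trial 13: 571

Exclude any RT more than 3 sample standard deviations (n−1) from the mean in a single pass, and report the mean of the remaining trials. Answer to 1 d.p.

686.0 ms

n = 13, ΣRT = 11179, M = 859.923
Σ(x−M)² = 4876366.92; s = √(4876366.92/12) = 637.467
Cutoffs: 859.923 ± 3·637.467 → [-1052.5, 2772.3]
Outside: 2947 → excluded.
Retained (n=12): Σ = 8232, mean = 8232/12 = 686.000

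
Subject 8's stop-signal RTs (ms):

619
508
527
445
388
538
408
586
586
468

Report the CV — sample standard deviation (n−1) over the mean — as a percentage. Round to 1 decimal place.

n = 10, Σ = 5073, M = 507.3000
Σ(x−M)² = 55714.100; s = √(55714.100/9) = 78.6794
CV = 78.6794 / 507.3000 = 0.15509 = 15.509%

15.5%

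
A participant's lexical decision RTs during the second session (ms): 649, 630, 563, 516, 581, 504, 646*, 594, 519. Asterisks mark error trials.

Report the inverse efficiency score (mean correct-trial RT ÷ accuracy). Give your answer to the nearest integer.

641 ms

Correct trials (n=8): 649, 630, 563, 516, 581, 504, 594, 519
Mean correct RT = 4556/8 = 569.5000 ms
Proportion correct = 8/9
IES = 569.5000 / (8/9) = 640.688 ms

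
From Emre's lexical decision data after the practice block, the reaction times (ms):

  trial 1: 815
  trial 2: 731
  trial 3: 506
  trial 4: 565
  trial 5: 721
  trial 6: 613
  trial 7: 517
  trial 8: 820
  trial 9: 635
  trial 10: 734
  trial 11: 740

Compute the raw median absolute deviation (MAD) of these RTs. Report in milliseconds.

Sorted: 506, 517, 565, 613, 635, 721, 731, 734, 740, 815, 820 → median = 721
|x − 721|: 94, 10, 215, 156, 0, 108, 204, 99, 86, 13, 19
Sorted deviations: 0, 10, 13, 19, 86, 94, 99, 108, 156, 204, 215 → MAD = 94

94 ms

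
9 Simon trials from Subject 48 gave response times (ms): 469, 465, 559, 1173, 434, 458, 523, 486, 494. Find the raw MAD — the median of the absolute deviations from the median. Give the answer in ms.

28 ms

Sorted: 434, 458, 465, 469, 486, 494, 523, 559, 1173 → median = 486
|x − 486|: 17, 21, 73, 687, 52, 28, 37, 0, 8
Sorted deviations: 0, 8, 17, 21, 28, 37, 52, 73, 687 → MAD = 28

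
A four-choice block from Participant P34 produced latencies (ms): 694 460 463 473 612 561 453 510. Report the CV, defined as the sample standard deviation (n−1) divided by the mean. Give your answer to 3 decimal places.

n = 8, Σ = 4226, M = 528.2500
Σ(x−M)² = 53523.500; s = √(53523.500/7) = 87.4426
CV = 87.4426 / 528.2500 = 0.16553

0.166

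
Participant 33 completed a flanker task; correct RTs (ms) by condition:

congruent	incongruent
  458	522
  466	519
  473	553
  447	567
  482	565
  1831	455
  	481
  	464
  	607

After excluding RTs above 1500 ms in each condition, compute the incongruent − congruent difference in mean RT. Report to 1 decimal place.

congruent: exclude 1831
M(congruent) = 2326/5 = 465.200
M(incongruent) = 4733/9 = 525.889
Difference = 525.889 − 465.200 = 60.689 ms

60.7 ms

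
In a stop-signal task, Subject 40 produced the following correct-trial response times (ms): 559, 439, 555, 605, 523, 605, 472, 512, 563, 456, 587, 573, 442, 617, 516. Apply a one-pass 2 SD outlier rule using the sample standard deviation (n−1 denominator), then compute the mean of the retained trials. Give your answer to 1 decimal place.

534.9 ms

n = 15, ΣRT = 8024, M = 534.933
Σ(x−M)² = 51540.93; s = √(51540.93/14) = 60.675
Cutoffs: 534.933 ± 2·60.675 → [413.6, 656.3]
No RTs fall outside the cutoffs; all 15 retained. Mean = 8024/15 = 534.933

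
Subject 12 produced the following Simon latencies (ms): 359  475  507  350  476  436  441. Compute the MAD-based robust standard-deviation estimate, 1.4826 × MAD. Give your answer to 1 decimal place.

51.9 ms

Sorted: 350, 359, 436, 441, 475, 476, 507 → median = 441
|x − 441| sorted: 0, 5, 34, 35, 66, 82, 91 → MAD = 35
Robust SD ≈ 1.4826 × 35 = 51.891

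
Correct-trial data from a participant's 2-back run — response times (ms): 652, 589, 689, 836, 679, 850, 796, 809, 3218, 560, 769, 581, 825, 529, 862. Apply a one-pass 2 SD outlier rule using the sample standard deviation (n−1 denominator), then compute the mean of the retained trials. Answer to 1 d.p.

n = 15, ΣRT = 13244, M = 882.933
Σ(x−M)² = 6025266.93; s = √(6025266.93/14) = 656.031
Cutoffs: 882.933 ± 2·656.031 → [-429.1, 2195.0]
Outside: 3218 → excluded.
Retained (n=14): Σ = 10026, mean = 10026/14 = 716.143

716.1 ms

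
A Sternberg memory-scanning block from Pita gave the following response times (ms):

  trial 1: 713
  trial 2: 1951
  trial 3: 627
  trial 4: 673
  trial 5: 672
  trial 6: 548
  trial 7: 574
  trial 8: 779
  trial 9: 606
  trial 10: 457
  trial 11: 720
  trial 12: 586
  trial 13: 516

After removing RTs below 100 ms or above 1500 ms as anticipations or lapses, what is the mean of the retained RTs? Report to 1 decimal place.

Excluded: 1951
Retained (n=12): Σ = 7471
Mean = 7471/12 = 622.5833

622.6 ms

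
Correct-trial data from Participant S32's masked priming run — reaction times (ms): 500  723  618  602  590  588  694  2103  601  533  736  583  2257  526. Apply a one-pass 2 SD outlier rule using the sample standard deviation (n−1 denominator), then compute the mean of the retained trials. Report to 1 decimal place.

607.8 ms

n = 14, ΣRT = 11654, M = 832.429
Σ(x−M)² = 4311623.43; s = √(4311623.43/13) = 575.902
Cutoffs: 832.429 ± 2·575.902 → [-319.4, 1984.2]
Outside: 2103, 2257 → excluded.
Retained (n=12): Σ = 7294, mean = 7294/12 = 607.833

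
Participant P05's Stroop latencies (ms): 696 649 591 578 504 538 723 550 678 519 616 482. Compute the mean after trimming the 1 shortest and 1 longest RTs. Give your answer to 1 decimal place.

591.9 ms

Sorted: 482, 504, 519, 538, 550, 578, 591, 616, 649, 678, 696, 723
Drop lowest 1 (482) and highest 1 (723)
Remaining (n=10): Σ = 5919, mean = 5919/10 = 591.900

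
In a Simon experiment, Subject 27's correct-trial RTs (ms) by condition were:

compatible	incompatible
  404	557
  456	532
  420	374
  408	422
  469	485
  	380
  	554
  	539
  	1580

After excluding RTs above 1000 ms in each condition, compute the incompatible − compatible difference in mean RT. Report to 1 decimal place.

49.0 ms

incompatible: exclude 1580
M(compatible) = 2157/5 = 431.400
M(incompatible) = 3843/8 = 480.375
Difference = 480.375 − 431.400 = 48.975 ms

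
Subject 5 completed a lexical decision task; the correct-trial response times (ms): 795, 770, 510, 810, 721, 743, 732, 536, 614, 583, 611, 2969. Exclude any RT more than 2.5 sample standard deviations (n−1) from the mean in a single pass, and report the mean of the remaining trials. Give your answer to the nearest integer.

n = 12, ΣRT = 10394, M = 866.167
Σ(x−M)² = 4938365.67; s = √(4938365.67/11) = 670.032
Cutoffs: 866.167 ± 2.5·670.032 → [-808.9, 2541.2]
Outside: 2969 → excluded.
Retained (n=11): Σ = 7425, mean = 7425/11 = 675.000

675 ms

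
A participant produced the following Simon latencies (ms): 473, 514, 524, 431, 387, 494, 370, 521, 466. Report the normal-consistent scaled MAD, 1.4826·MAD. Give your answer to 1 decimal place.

62.3 ms

Sorted: 370, 387, 431, 466, 473, 494, 514, 521, 524 → median = 473
|x − 473| sorted: 0, 7, 21, 41, 42, 48, 51, 86, 103 → MAD = 42
Robust SD ≈ 1.4826 × 42 = 62.269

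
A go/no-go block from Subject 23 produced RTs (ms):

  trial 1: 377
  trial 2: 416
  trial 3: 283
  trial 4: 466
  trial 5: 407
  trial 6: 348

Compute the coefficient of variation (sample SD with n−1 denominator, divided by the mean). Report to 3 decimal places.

n = 6, Σ = 2297, M = 382.8333
Σ(x−M)² = 19814.833; s = √(19814.833/5) = 62.9521
CV = 62.9521 / 382.8333 = 0.16444

0.164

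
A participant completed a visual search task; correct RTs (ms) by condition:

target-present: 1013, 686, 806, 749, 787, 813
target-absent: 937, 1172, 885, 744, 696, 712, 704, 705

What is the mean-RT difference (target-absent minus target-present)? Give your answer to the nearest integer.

10 ms

M(target-present) = 4854/6 = 809.000
M(target-absent) = 6555/8 = 819.375
Difference = 819.375 − 809.000 = 10.375 ms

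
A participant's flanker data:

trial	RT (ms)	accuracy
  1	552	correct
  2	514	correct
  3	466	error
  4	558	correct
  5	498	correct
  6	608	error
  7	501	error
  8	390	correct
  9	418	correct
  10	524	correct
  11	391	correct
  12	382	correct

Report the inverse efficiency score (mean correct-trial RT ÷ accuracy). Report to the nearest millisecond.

Correct trials (n=9): 552, 514, 558, 498, 390, 418, 524, 391, 382
Mean correct RT = 4227/9 = 469.6667 ms
Proportion correct = 9/12
IES = 469.6667 / (9/12) = 626.222 ms

626 ms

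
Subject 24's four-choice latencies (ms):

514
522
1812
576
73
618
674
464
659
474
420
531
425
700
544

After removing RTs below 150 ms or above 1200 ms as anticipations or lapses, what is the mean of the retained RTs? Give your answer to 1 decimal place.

Excluded: 73, 1812
Retained (n=13): Σ = 7121
Mean = 7121/13 = 547.7692

547.8 ms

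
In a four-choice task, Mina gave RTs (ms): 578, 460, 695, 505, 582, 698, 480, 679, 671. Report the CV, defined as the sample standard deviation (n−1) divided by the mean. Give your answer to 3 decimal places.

0.161

n = 9, Σ = 5348, M = 594.2222
Σ(x−M)² = 73443.556; s = √(73443.556/8) = 95.8146
CV = 95.8146 / 594.2222 = 0.16124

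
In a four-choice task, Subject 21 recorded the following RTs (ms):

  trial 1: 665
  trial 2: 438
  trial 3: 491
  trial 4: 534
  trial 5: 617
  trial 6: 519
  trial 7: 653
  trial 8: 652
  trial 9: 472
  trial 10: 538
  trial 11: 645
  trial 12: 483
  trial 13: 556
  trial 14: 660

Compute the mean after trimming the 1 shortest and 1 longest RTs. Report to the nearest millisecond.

Sorted: 438, 472, 483, 491, 519, 534, 538, 556, 617, 645, 652, 653, 660, 665
Drop lowest 1 (438) and highest 1 (665)
Remaining (n=12): Σ = 6820, mean = 6820/12 = 568.333

568 ms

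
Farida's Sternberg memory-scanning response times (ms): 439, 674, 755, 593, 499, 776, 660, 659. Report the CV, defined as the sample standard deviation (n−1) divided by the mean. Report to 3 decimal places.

0.185

n = 8, Σ = 5055, M = 631.8750
Σ(x−M)² = 95600.875; s = √(95600.875/7) = 116.8643
CV = 116.8643 / 631.8750 = 0.18495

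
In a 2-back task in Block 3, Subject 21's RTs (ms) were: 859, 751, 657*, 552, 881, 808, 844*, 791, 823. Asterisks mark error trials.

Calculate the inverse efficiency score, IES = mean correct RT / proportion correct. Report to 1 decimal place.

1003.8 ms

Correct trials (n=7): 859, 751, 552, 881, 808, 791, 823
Mean correct RT = 5465/7 = 780.7143 ms
Proportion correct = 7/9
IES = 780.7143 / (7/9) = 1003.776 ms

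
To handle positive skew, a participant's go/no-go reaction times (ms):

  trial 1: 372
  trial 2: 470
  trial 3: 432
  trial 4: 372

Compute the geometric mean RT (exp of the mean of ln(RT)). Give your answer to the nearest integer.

409 ms

ln(RT): 5.9189, 6.1527, 6.0684, 5.9189
Mean ln(RT) = 24.0589/4 = 6.01474
Geometric mean = exp(6.01474) = 409.42 ms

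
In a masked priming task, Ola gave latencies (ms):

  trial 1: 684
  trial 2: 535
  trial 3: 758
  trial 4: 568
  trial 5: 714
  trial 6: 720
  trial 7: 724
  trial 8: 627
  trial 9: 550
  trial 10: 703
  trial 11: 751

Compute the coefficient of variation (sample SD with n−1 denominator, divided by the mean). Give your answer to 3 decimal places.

0.123

n = 11, Σ = 7334, M = 666.7273
Σ(x−M)² = 67702.182; s = √(67702.182/10) = 82.2813
CV = 82.2813 / 666.7273 = 0.12341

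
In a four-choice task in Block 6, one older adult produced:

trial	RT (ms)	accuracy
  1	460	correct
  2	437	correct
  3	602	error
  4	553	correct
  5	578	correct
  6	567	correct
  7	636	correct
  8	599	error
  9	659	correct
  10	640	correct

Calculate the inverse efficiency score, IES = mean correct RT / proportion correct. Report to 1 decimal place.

707.8 ms

Correct trials (n=8): 460, 437, 553, 578, 567, 636, 659, 640
Mean correct RT = 4530/8 = 566.2500 ms
Proportion correct = 8/10
IES = 566.2500 / (8/10) = 707.812 ms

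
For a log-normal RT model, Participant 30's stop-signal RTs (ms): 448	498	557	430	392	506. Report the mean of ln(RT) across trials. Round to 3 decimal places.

6.150

ln(RT): 6.1048, 6.2106, 6.3226, 6.0638, 5.9713, 6.2265
Σ ln(RT) = 36.8995
Mean = 36.8995/6 = 6.14992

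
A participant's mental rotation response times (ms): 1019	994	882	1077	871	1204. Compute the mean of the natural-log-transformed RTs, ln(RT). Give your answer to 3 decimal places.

ln(RT): 6.9266, 6.9017, 6.7822, 6.9819, 6.7696, 7.0934
Σ ln(RT) = 41.4555
Mean = 41.4555/6 = 6.90925

6.909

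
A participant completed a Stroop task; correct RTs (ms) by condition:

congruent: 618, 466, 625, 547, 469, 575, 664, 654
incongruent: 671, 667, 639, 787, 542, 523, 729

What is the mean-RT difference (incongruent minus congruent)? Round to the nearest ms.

M(congruent) = 4618/8 = 577.250
M(incongruent) = 4558/7 = 651.143
Difference = 651.143 − 577.250 = 73.893 ms

74 ms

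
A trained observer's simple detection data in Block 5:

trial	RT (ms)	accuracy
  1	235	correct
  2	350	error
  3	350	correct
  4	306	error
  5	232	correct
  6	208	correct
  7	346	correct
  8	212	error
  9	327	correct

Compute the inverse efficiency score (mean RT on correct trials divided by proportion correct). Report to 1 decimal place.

424.5 ms

Correct trials (n=6): 235, 350, 232, 208, 346, 327
Mean correct RT = 1698/6 = 283.0000 ms
Proportion correct = 6/9
IES = 283.0000 / (6/9) = 424.500 ms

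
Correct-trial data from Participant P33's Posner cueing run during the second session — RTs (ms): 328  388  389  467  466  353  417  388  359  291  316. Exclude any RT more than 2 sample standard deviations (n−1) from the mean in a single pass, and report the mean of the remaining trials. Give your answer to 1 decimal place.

378.4 ms

n = 11, ΣRT = 4162, M = 378.364
Σ(x−M)² = 32404.55; s = √(32404.55/10) = 56.925
Cutoffs: 378.364 ± 2·56.925 → [264.5, 492.2]
No RTs fall outside the cutoffs; all 11 retained. Mean = 4162/11 = 378.364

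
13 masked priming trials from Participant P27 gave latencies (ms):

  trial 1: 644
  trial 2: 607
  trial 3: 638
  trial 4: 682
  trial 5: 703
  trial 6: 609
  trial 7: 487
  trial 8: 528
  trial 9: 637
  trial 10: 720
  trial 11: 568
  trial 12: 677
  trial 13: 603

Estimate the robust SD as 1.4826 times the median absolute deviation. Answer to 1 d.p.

Sorted: 487, 528, 568, 603, 607, 609, 637, 638, 644, 677, 682, 703, 720 → median = 637
|x − 637| sorted: 0, 1, 7, 28, 30, 34, 40, 45, 66, 69, 83, 109, 150 → MAD = 40
Robust SD ≈ 1.4826 × 40 = 59.304

59.3 ms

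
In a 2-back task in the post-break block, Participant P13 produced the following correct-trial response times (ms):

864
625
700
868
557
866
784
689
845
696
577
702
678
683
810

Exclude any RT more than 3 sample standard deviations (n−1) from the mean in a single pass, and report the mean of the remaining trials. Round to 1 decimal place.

n = 15, ΣRT = 10944, M = 729.600
Σ(x−M)² = 151831.60; s = √(151831.60/14) = 104.140
Cutoffs: 729.600 ± 3·104.140 → [417.2, 1042.0]
No RTs fall outside the cutoffs; all 15 retained. Mean = 10944/15 = 729.600

729.6 ms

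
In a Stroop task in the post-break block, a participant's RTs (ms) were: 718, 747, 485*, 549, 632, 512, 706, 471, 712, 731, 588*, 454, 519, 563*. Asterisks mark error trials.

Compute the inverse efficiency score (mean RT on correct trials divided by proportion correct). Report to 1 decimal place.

Correct trials (n=11): 718, 747, 549, 632, 512, 706, 471, 712, 731, 454, 519
Mean correct RT = 6751/11 = 613.7273 ms
Proportion correct = 11/14
IES = 613.7273 / (11/14) = 781.107 ms

781.1 ms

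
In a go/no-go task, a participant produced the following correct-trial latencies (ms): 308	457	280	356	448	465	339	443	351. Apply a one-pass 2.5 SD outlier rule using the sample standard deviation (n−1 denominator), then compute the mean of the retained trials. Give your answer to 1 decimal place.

383.0 ms

n = 9, ΣRT = 3447, M = 383.000
Σ(x−M)² = 39948.00; s = √(39948.00/8) = 70.665
Cutoffs: 383.000 ± 2.5·70.665 → [206.3, 559.7]
No RTs fall outside the cutoffs; all 9 retained. Mean = 3447/9 = 383.000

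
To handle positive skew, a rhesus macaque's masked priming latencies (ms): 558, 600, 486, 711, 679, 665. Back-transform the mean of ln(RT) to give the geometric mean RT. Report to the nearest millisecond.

ln(RT): 6.3244, 6.3969, 6.1862, 6.5667, 6.5206, 6.4998
Mean ln(RT) = 38.4946/6 = 6.41576
Geometric mean = exp(6.41576) = 611.41 ms

611 ms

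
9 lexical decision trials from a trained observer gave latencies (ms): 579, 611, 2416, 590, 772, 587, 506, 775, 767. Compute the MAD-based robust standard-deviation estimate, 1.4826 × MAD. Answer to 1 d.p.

Sorted: 506, 579, 587, 590, 611, 767, 772, 775, 2416 → median = 611
|x − 611| sorted: 0, 21, 24, 32, 105, 156, 161, 164, 1805 → MAD = 105
Robust SD ≈ 1.4826 × 105 = 155.673

155.7 ms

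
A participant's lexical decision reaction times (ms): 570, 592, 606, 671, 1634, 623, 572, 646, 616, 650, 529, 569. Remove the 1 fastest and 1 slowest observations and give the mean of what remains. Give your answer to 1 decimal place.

611.5 ms

Sorted: 529, 569, 570, 572, 592, 606, 616, 623, 646, 650, 671, 1634
Drop lowest 1 (529) and highest 1 (1634)
Remaining (n=10): Σ = 6115, mean = 6115/10 = 611.500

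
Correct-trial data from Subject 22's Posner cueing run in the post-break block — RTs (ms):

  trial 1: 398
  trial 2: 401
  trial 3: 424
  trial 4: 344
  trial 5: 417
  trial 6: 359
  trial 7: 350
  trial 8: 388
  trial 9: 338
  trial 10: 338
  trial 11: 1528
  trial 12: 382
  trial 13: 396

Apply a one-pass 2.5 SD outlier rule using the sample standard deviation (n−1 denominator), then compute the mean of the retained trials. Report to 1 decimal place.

n = 13, ΣRT = 6063, M = 466.385
Σ(x−M)² = 1231453.08; s = √(1231453.08/12) = 320.345
Cutoffs: 466.385 ± 2.5·320.345 → [-334.5, 1267.2]
Outside: 1528 → excluded.
Retained (n=12): Σ = 4535, mean = 4535/12 = 377.917

377.9 ms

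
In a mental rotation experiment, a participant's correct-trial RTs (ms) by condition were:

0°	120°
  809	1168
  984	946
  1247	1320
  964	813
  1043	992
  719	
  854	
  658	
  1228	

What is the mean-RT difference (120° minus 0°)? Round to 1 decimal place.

102.7 ms

M(0°) = 8506/9 = 945.111
M(120°) = 5239/5 = 1047.800
Difference = 1047.800 − 945.111 = 102.689 ms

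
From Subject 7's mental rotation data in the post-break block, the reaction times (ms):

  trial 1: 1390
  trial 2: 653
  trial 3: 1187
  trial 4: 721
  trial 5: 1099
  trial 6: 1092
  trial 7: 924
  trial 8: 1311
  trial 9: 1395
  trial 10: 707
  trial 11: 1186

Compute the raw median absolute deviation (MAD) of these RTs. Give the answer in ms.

212 ms

Sorted: 653, 707, 721, 924, 1092, 1099, 1186, 1187, 1311, 1390, 1395 → median = 1099
|x − 1099|: 291, 446, 88, 378, 0, 7, 175, 212, 296, 392, 87
Sorted deviations: 0, 7, 87, 88, 175, 212, 291, 296, 378, 392, 446 → MAD = 212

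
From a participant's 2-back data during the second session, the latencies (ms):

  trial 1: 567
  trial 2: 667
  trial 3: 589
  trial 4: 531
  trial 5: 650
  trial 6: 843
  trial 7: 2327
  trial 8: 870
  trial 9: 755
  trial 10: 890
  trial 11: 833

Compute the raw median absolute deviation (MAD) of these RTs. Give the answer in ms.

Sorted: 531, 567, 589, 650, 667, 755, 833, 843, 870, 890, 2327 → median = 755
|x − 755|: 188, 88, 166, 224, 105, 88, 1572, 115, 0, 135, 78
Sorted deviations: 0, 78, 88, 88, 105, 115, 135, 166, 188, 224, 1572 → MAD = 115

115 ms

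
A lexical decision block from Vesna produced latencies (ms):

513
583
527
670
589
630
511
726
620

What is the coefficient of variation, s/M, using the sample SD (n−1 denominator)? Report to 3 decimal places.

n = 9, Σ = 5369, M = 596.5556
Σ(x−M)² = 43198.222; s = √(43198.222/8) = 73.4832
CV = 73.4832 / 596.5556 = 0.12318

0.123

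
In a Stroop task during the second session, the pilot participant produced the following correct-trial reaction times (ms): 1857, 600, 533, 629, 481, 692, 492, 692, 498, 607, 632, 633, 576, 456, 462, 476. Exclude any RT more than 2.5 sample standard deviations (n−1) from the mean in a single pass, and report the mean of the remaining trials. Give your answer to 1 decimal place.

n = 16, ΣRT = 10316, M = 644.750
Σ(x−M)² = 1664389.00; s = √(1664389.00/15) = 333.105
Cutoffs: 644.750 ± 2.5·333.105 → [-188.0, 1477.5]
Outside: 1857 → excluded.
Retained (n=15): Σ = 8459, mean = 8459/15 = 563.933

563.9 ms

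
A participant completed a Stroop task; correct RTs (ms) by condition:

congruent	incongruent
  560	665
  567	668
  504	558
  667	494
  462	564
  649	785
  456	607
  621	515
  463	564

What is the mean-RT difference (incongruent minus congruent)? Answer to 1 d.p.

52.3 ms

M(congruent) = 4949/9 = 549.889
M(incongruent) = 5420/9 = 602.222
Difference = 602.222 − 549.889 = 52.333 ms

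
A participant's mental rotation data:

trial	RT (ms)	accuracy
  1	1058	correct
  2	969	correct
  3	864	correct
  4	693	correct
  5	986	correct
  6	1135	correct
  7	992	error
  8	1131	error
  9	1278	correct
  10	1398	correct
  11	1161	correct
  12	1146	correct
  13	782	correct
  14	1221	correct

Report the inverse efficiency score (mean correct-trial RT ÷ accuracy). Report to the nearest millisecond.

1234 ms

Correct trials (n=12): 1058, 969, 864, 693, 986, 1135, 1278, 1398, 1161, 1146, 782, 1221
Mean correct RT = 12691/12 = 1057.5833 ms
Proportion correct = 12/14
IES = 1057.5833 / (12/14) = 1233.847 ms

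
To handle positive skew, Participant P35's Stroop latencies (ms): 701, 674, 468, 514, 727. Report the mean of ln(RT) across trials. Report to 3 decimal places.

ln(RT): 6.5525, 6.5132, 6.1485, 6.2422, 6.5889
Σ ln(RT) = 32.0454
Mean = 32.0454/5 = 6.40907

6.409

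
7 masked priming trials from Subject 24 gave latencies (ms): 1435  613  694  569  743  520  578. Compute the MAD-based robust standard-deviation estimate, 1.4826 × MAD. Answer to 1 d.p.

120.1 ms

Sorted: 520, 569, 578, 613, 694, 743, 1435 → median = 613
|x − 613| sorted: 0, 35, 44, 81, 93, 130, 822 → MAD = 81
Robust SD ≈ 1.4826 × 81 = 120.091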